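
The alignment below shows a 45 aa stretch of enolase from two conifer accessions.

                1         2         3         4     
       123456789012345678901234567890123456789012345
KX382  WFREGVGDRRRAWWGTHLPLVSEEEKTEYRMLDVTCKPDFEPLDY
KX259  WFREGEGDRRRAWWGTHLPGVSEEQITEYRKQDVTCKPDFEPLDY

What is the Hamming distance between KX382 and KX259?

The sequences differ at positions 6 (V/E), 20 (L/G), 25 (E/Q), 26 (K/I), 31 (M/K), 32 (L/Q).
That gives 6 mismatches out of 45 aligned sites, so the Hamming distance is 6.

6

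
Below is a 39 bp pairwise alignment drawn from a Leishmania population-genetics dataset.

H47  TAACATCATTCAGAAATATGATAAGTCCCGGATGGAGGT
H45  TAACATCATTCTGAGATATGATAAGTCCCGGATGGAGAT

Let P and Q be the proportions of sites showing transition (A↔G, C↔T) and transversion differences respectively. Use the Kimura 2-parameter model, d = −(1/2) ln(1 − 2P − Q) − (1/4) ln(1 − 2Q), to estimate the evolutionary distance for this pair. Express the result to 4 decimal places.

0.0818

Mismatches occur at site 12 (A/T, transversion), site 15 (A/G, transition), site 38 (G/A, transition).
Of the 3 differences, 2 transitions and 1 transversion over 39 sites: P = 2/39 = 0.051282, Q = 1/39 = 0.025641.
d = −0.5·ln(0.871795) − 0.25·ln(0.948718) = −0.5·(-0.137201) − 0.25·(-0.052644) = 0.0818.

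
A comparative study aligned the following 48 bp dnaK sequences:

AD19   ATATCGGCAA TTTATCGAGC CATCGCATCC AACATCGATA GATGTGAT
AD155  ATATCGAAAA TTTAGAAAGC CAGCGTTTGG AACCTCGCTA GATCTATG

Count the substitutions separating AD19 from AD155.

16

Differing sites — 7:G/A; 8:C/A; 15:T/G; 16:C/A; 17:G/A; 23:T/G; 26:C/T; 27:A/T; 29:C/G; 30:C/G; 34:A/C; 38:A/C; 44:G/C; 46:G/A; 47:A/T; 48:T/G.
That gives 16 mismatches out of 48 aligned sites, so the Hamming distance is 16.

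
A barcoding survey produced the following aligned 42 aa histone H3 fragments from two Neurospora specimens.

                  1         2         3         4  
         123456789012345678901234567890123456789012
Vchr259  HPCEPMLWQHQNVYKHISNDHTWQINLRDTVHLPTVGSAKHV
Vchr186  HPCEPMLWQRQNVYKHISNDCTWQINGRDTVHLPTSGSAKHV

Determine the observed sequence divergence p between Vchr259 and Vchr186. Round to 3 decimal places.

0.095

Differing sites — 10:H/R; 21:H/C; 27:L/G; 36:V/S.
There are 4 differences over 42 sites, so p = 4/42 = 0.095.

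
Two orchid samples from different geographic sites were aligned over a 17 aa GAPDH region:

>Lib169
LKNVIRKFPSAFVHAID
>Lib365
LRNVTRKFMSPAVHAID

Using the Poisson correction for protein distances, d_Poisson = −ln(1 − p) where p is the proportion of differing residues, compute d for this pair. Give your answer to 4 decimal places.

Differing sites — 2:K/R; 5:I/T; 9:P/M; 11:A/P; 12:F/A.
p = 5/17 = 0.294118.
d = −ln(1 − 0.294118) = −ln(0.705882) = 0.3483.

0.3483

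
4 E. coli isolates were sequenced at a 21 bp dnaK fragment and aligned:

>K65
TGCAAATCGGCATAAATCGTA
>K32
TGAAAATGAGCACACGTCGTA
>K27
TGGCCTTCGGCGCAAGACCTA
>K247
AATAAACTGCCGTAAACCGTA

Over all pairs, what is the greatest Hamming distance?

13

Pairwise Hamming distances:
  K65 vs K32: 6
  K65 vs K27: 9
  K65 vs K247: 8
  K32 vs K27: 10
  K32 vs K247: 12
  K27 vs K247: 13
The largest is 13, between K27 and K247.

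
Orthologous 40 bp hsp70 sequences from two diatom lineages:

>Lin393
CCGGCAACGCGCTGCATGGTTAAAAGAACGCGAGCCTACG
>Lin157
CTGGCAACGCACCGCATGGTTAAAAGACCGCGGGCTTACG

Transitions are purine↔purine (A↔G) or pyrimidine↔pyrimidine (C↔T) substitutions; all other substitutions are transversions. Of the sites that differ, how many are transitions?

5

Differing sites — 2:C/T (Ti); 11:G/A (Ti); 13:T/C (Ti); 28:A/C (Tv); 33:A/G (Ti); 36:C/T (Ti).
Of the 6 differences, 5 transitions and 1 transversion, so the answer is 5.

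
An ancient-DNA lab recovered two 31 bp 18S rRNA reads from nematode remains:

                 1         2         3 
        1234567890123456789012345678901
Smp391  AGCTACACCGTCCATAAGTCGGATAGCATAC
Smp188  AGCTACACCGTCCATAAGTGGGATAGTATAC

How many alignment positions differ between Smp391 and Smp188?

Mismatches occur at site 20 (C/G), site 27 (C/T).
That gives 2 mismatches out of 31 aligned sites, so the Hamming distance is 2.

2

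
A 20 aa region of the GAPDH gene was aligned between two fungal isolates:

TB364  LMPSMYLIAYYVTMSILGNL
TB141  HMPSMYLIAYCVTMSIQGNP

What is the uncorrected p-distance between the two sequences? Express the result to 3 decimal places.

0.200

The sequences differ at positions 1 (L/H), 11 (Y/C), 17 (L/Q), 20 (L/P).
There are 4 differences over 20 sites, so p = 4/20 = 0.200.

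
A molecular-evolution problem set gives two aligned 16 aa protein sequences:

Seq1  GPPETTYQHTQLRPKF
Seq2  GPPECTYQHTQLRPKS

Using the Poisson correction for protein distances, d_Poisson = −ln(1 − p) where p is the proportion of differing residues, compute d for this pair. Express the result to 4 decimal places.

Mismatches occur at site 5 (T→C), site 16 (F→S).
p = 2/16 = 0.125000.
d = −ln(1 − 0.125000) = −ln(0.875000) = 0.1335.

0.1335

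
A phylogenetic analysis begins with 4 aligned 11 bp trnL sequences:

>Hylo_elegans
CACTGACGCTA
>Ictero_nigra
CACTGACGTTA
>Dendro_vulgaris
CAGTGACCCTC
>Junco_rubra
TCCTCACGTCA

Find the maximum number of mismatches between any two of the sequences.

8

Pairwise Hamming distances:
  Hylo_elegans vs Ictero_nigra: 1
  Hylo_elegans vs Dendro_vulgaris: 3
  Hylo_elegans vs Junco_rubra: 5
  Ictero_nigra vs Dendro_vulgaris: 4
  Ictero_nigra vs Junco_rubra: 4
  Dendro_vulgaris vs Junco_rubra: 8
The largest is 8, between Dendro_vulgaris and Junco_rubra.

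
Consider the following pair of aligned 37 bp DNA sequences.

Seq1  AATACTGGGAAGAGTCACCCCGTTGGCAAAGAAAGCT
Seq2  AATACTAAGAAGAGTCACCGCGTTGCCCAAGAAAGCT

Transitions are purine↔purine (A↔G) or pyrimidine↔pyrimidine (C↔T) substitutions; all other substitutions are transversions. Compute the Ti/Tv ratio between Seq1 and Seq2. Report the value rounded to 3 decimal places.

The sequences differ at positions 7 (G/A, transition), 8 (G/A, transition), 20 (C/G, transversion), 26 (G/C, transversion), 28 (A/C, transversion).
Of the 5 differences, 2 transitions and 3 transversions, so Ti/Tv = 2/3 = 0.667.

0.667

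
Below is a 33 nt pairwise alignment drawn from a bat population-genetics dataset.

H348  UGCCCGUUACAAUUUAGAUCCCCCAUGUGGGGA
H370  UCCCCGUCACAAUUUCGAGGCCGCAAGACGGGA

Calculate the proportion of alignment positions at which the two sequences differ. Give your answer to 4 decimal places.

Mismatches occur at site 2 (G→C), site 8 (U→C), site 16 (A→C), site 19 (U→G), site 20 (C→G), site 23 (C→G), site 26 (U→A), site 28 (U→A), site 29 (G→C).
There are 9 differences over 33 sites, so p = 9/33 = 0.2727.

0.2727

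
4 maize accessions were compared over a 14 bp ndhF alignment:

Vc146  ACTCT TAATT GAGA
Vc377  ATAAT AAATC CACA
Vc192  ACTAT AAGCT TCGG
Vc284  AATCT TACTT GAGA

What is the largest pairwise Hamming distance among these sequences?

9

Pairwise Hamming distances:
  Vc146 vs Vc377: 7
  Vc146 vs Vc192: 7
  Vc146 vs Vc284: 2
  Vc377 vs Vc192: 9
  Vc377 vs Vc284: 8
  Vc192 vs Vc284: 8
The largest is 9, between Vc377 and Vc192.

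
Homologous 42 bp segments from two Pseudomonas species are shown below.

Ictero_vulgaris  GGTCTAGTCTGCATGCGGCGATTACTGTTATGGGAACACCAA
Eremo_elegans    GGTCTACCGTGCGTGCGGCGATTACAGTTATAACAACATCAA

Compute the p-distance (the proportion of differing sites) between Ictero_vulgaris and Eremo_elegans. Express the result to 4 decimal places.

0.2143

Differing sites — 7:G/C; 8:T/C; 9:C/G; 13:A/G; 26:T/A; 32:G/A; 33:G/A; 34:G/C; 39:C/T.
There are 9 differences over 42 sites, so p = 9/42 = 0.2143.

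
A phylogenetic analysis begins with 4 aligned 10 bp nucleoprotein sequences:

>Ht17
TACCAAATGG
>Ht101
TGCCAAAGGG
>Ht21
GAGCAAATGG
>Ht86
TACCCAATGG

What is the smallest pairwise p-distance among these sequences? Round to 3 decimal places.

Pairwise Hamming distances:
  Ht17 vs Ht101: 2
  Ht17 vs Ht21: 2
  Ht17 vs Ht86: 1
  Ht101 vs Ht21: 4
  Ht101 vs Ht86: 3
  Ht21 vs Ht86: 3
The smallest is 1 mismatch, between Ht17 and Ht86; p = 1/10 = 0.100.

0.100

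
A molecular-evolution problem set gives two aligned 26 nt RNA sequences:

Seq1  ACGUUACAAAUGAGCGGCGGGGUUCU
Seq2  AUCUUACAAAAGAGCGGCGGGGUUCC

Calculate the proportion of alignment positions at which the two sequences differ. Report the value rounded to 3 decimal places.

0.154

The sequences differ at positions 2 (C/U), 3 (G/C), 11 (U/A), 26 (U/C).
There are 4 differences over 26 sites, so p = 4/26 = 0.154.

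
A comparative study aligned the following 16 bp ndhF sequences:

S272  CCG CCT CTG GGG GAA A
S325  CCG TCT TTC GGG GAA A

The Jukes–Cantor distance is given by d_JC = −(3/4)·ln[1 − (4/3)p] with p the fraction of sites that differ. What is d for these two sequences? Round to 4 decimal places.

0.2158

The sequences differ at positions 4 (C/T), 7 (C/T), 9 (G/C).
p = 3/16 = 0.187500.
d = −0.75 · ln(1 − (4/3)·0.187500) = −0.75 · ln(0.750000) = −0.75 · (-0.287682) = 0.2158.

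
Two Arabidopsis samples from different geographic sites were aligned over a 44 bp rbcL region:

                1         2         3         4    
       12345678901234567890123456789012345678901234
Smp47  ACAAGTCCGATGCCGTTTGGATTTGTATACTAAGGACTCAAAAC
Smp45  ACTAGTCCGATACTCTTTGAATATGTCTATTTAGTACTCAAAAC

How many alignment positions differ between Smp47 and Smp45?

10

Differing sites — 3:A/T; 12:G/A; 14:C/T; 15:G/C; 20:G/A; 23:T/A; 27:A/C; 30:C/T; 32:A/T; 35:G/T.
That gives 10 mismatches out of 44 aligned sites, so the Hamming distance is 10.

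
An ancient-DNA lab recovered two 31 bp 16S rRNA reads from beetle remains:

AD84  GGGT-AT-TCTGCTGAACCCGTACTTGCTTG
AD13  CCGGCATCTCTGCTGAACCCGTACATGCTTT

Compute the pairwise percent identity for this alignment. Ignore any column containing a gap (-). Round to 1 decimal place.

Excluding the 2 gap columns leaves 29 comparable sites.
Differing sites — 1:G/C; 2:G/C; 4:T/G; 25:T/A; 31:G/T.
24 of the 29 comparable sites match, so the percent identity is 24/29 × 100 = 82.8%.

82.8%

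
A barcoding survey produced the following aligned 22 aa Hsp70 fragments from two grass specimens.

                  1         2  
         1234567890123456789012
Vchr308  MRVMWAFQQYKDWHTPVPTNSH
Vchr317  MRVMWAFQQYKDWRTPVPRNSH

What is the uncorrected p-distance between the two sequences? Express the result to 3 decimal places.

0.091

Differing sites — 14:H/R; 19:T/R.
There are 2 differences over 22 sites, so p = 2/22 = 0.091.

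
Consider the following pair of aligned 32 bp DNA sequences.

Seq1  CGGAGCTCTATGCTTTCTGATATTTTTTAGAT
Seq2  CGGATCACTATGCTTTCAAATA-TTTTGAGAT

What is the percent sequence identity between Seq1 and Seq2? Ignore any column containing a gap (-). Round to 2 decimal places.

83.87%

Excluding the 1 gap column leaves 31 comparable sites.
Differing sites — 5:G/T; 7:T/A; 18:T/A; 19:G/A; 28:T/G.
26 of the 31 comparable sites match, so the percent identity is 26/31 × 100 = 83.87%.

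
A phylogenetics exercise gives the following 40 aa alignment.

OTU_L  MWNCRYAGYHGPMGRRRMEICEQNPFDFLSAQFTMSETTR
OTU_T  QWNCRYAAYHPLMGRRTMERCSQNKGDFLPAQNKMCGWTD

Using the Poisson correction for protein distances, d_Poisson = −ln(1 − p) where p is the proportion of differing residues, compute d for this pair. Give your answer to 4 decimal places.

0.5108

Mismatches occur at site 1 (M→Q), site 8 (G→A), site 11 (G→P), site 12 (P→L), site 17 (R→T), site 20 (I→R), site 22 (E→S), site 25 (P→K), site 26 (F→G), site 30 (S→P), site 33 (F→N), site 34 (T→K), site 36 (S→C), site 37 (E→G), site 38 (T→W), site 40 (R→D).
p = 16/40 = 0.400000.
d = −ln(1 − 0.400000) = −ln(0.600000) = 0.5108.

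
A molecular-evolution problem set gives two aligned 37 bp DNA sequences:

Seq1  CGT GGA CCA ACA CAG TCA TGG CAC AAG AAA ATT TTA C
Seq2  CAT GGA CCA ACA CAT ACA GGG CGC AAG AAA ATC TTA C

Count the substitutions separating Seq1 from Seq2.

6

The sequences differ at positions 2 (G/A), 15 (G/T), 16 (T/A), 19 (T/G), 23 (A/G), 33 (T/C).
That gives 6 mismatches out of 37 aligned sites, so the Hamming distance is 6.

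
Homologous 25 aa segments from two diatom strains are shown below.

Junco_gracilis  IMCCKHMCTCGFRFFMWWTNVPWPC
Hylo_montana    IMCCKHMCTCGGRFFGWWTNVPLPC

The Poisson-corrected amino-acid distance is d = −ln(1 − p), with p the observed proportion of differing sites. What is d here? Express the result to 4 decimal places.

Differing sites — 12:F/G; 16:M/G; 23:W/L.
p = 3/25 = 0.120000.
d = −ln(1 − 0.120000) = −ln(0.880000) = 0.1278.

0.1278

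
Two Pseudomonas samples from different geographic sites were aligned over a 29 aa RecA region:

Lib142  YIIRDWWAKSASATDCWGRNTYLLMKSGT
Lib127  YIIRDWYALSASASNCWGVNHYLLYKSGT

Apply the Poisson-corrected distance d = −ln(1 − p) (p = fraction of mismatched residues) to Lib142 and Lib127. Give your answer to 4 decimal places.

Differing sites — 7:W/Y; 9:K/L; 14:T/S; 15:D/N; 19:R/V; 21:T/H; 25:M/Y.
p = 7/29 = 0.241379.
d = −ln(1 − 0.241379) = −ln(0.758621) = 0.2763.

0.2763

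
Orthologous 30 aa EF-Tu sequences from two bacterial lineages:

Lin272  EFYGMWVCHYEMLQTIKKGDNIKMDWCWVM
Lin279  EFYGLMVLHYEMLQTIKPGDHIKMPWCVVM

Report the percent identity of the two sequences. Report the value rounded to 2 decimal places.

76.67%

The sequences differ at positions 5 (M/L), 6 (W/M), 8 (C/L), 18 (K/P), 21 (N/H), 25 (D/P), 28 (W/V).
23 of the 30 sites match, so the percent identity is 23/30 × 100 = 76.67%.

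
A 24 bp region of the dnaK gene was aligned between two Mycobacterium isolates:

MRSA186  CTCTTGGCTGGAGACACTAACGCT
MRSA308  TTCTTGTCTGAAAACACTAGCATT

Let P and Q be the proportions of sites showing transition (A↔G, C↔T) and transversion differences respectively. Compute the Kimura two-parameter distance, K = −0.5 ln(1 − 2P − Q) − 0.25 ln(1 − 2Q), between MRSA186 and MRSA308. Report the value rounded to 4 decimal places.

0.4118

Differing sites — 1:C/T (Ti); 7:G/T (Tv); 11:G/A (Ti); 13:G/A (Ti); 20:A/G (Ti); 22:G/A (Ti); 23:C/T (Ti).
Of the 7 differences, 6 transitions and 1 transversion over 24 sites: P = 6/24 = 0.250000, Q = 1/24 = 0.041667.
d = −0.5·ln(0.458333) − 0.25·ln(0.916666) = −0.5·(-0.780159) − 0.25·(-0.087012) = 0.4118.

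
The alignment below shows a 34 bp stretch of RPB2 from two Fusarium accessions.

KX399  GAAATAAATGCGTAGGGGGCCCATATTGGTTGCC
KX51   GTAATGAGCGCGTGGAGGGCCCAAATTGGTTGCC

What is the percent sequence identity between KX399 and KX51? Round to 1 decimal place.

Mismatches occur at site 2 (A/T), site 6 (A/G), site 8 (A/G), site 9 (T/C), site 14 (A/G), site 16 (G/A), site 24 (T/A).
27 of the 34 sites match, so the percent identity is 27/34 × 100 = 79.4%.

79.4%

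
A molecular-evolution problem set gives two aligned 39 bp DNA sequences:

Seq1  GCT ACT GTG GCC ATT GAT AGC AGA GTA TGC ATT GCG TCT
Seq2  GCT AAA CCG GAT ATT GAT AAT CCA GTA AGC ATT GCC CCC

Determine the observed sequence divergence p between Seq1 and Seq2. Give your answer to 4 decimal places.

Mismatches occur at site 5 (C/A), site 6 (T/A), site 7 (G/C), site 8 (T/C), site 11 (C/A), site 12 (C/T), site 20 (G/A), site 21 (C/T), site 22 (A/C), site 23 (G/C), site 28 (T/A), site 36 (G/C), site 37 (T/C), site 39 (T/C).
There are 14 differences over 39 sites, so p = 14/39 = 0.3590.

0.3590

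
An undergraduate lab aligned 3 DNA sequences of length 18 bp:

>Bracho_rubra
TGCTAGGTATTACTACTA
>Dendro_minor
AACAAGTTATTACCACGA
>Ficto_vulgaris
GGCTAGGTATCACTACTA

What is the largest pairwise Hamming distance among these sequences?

Pairwise Hamming distances:
  Bracho_rubra vs Dendro_minor: 6
  Bracho_rubra vs Ficto_vulgaris: 2
  Dendro_minor vs Ficto_vulgaris: 7
The largest is 7, between Dendro_minor and Ficto_vulgaris.

7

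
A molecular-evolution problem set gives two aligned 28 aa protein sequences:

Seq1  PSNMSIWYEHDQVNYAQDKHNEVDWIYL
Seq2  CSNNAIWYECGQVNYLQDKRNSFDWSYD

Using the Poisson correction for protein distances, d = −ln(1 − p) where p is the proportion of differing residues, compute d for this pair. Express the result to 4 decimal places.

0.4990

The sequences differ at positions 1 (P/C), 4 (M/N), 5 (S/A), 10 (H/C), 11 (D/G), 16 (A/L), 20 (H/R), 22 (E/S), 23 (V/F), 26 (I/S), 28 (L/D).
p = 11/28 = 0.392857.
d = −ln(1 − 0.392857) = −ln(0.607143) = 0.4990.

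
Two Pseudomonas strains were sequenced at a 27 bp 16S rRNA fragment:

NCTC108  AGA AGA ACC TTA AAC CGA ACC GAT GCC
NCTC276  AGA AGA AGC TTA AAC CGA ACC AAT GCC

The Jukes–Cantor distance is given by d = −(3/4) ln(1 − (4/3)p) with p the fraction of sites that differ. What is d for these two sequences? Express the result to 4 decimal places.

Differing sites — 8:C/G; 22:G/A.
p = 2/27 = 0.074074.
d = −0.75 · ln(1 − (4/3)·0.074074) = −0.75 · ln(0.901235) = −0.75 · (-0.103989) = 0.0780.

0.0780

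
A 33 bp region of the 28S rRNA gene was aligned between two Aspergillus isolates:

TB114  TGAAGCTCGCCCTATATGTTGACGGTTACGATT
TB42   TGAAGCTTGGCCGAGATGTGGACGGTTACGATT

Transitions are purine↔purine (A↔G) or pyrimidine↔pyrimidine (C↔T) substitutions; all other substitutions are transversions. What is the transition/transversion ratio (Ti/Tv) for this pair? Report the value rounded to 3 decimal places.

Differing sites — 8:C/T (Ti); 10:C/G (Tv); 13:T/G (Tv); 15:T/G (Tv); 20:T/G (Tv).
Of the 5 differences, 1 transition and 4 transversions, so Ti/Tv = 1/4 = 0.250.

0.250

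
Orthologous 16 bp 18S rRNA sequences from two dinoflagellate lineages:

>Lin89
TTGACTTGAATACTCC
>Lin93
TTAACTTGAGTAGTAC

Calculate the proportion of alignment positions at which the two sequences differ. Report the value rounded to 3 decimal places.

0.250

Mismatches occur at site 3 (G↔A), site 10 (A↔G), site 13 (C↔G), site 15 (C↔A).
There are 4 differences over 16 sites, so p = 4/16 = 0.250.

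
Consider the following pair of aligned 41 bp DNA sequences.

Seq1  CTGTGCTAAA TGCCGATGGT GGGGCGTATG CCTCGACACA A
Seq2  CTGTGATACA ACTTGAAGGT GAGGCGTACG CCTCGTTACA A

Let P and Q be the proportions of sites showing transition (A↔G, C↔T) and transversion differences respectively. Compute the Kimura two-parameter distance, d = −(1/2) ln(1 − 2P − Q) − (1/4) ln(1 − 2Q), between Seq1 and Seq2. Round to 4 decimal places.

Mismatches occur at site 6 (C→A, transversion), site 9 (A→C, transversion), site 11 (T→A, transversion), site 12 (G→C, transversion), site 13 (C→T, transition), site 14 (C→T, transition), site 17 (T→A, transversion), site 22 (G→A, transition), site 29 (T→C, transition), site 36 (A→T, transversion), site 37 (C→T, transition).
Of the 11 differences, 5 transitions and 6 transversions over 41 sites: P = 5/41 = 0.121951, Q = 6/41 = 0.146341.
d = −0.5·ln(0.609757) − 0.25·ln(0.707318) = −0.5·(-0.494695) − 0.25·(-0.346275) = 0.3339.

0.3339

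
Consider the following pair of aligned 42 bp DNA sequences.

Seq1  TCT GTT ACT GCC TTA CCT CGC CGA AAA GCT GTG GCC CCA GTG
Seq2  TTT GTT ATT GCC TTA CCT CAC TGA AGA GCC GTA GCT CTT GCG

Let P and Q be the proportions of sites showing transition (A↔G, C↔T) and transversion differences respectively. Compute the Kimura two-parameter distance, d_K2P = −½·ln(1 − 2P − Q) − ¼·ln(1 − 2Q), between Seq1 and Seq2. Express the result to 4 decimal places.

0.3588

The sequences differ at positions 2 (C/T, transition), 8 (C/T, transition), 20 (G/A, transition), 22 (C/T, transition), 26 (A/G, transition), 30 (T/C, transition), 33 (G/A, transition), 36 (C/T, transition), 38 (C/T, transition), 39 (A/T, transversion), 41 (T/C, transition).
Of the 11 differences, 10 transitions and 1 transversion over 42 sites: P = 10/42 = 0.238095, Q = 1/42 = 0.023810.
d = −0.5·ln(0.500000) − 0.25·ln(0.952380) = −0.5·(-0.693147) − 0.25·(-0.048791) = 0.3588.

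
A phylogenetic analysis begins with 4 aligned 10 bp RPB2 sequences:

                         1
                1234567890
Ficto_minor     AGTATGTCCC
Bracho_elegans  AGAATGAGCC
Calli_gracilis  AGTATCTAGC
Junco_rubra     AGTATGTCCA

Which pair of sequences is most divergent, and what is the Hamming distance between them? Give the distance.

5

Pairwise Hamming distances:
  Ficto_minor vs Bracho_elegans: 3
  Ficto_minor vs Calli_gracilis: 3
  Ficto_minor vs Junco_rubra: 1
  Bracho_elegans vs Calli_gracilis: 5
  Bracho_elegans vs Junco_rubra: 4
  Calli_gracilis vs Junco_rubra: 4
The largest is 5, between Bracho_elegans and Calli_gracilis.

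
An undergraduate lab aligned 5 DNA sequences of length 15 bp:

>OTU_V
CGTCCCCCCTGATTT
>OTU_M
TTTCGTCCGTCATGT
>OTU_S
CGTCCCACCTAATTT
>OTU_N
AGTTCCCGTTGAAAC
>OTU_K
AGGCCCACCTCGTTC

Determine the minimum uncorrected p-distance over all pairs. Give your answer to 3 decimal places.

0.133

Pairwise Hamming distances:
  OTU_V vs OTU_M: 7
  OTU_V vs OTU_S: 2
  OTU_V vs OTU_N: 7
  OTU_V vs OTU_K: 6
  OTU_M vs OTU_S: 8
  OTU_M vs OTU_N: 11
  OTU_M vs OTU_K: 10
  OTU_S vs OTU_N: 9
  OTU_S vs OTU_K: 5
  OTU_N vs OTU_K: 9
The smallest is 2 mismatches, between OTU_V and OTU_S; p = 2/15 = 0.133.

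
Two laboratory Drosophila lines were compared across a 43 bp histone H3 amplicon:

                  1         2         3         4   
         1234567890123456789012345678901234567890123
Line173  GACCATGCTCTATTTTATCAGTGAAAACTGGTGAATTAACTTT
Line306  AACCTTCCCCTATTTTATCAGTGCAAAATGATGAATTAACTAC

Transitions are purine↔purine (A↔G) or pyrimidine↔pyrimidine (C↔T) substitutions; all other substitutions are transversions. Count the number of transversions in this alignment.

5

Mismatches occur at site 1 (G→A, transition), site 5 (A→T, transversion), site 7 (G→C, transversion), site 9 (T→C, transition), site 24 (A→C, transversion), site 28 (C→A, transversion), site 31 (G→A, transition), site 42 (T→A, transversion), site 43 (T→C, transition).
Of the 9 differences, 4 transitions and 5 transversions, so the answer is 5.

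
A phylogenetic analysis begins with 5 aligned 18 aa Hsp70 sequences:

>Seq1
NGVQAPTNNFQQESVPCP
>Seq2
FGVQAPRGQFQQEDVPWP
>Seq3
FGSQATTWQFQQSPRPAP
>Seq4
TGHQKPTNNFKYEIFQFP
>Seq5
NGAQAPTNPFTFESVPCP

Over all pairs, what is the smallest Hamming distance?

Pairwise Hamming distances:
  Seq1 vs Seq2: 6
  Seq1 vs Seq3: 9
  Seq1 vs Seq4: 9
  Seq1 vs Seq5: 4
  Seq2 vs Seq3: 8
  Seq2 vs Seq4: 12
  Seq2 vs Seq5: 9
  Seq3 vs Seq4: 13
  Seq3 vs Seq5: 11
  Seq4 vs Seq5: 10
The smallest is 4, between Seq1 and Seq5.

4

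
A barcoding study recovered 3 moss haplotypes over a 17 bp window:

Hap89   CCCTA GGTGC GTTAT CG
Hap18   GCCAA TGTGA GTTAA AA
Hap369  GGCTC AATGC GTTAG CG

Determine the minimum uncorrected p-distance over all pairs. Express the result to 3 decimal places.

Pairwise Hamming distances:
  Hap89 vs Hap18: 7
  Hap89 vs Hap369: 6
  Hap18 vs Hap369: 9
The smallest is 6 mismatches, between Hap89 and Hap369; p = 6/17 = 0.353.

0.353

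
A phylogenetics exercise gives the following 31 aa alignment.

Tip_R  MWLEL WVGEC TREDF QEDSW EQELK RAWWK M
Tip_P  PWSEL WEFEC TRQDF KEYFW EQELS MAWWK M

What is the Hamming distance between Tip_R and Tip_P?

10

The sequences differ at positions 1 (M/P), 3 (L/S), 7 (V/E), 8 (G/F), 13 (E/Q), 16 (Q/K), 18 (D/Y), 19 (S/F), 25 (K/S), 26 (R/M).
That gives 10 mismatches out of 31 aligned sites, so the Hamming distance is 10.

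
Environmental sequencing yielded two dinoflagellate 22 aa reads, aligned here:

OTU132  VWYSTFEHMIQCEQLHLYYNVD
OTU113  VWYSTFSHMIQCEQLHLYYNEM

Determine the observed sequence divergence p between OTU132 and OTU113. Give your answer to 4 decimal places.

Mismatches occur at site 7 (E/S), site 21 (V/E), site 22 (D/M).
There are 3 differences over 22 sites, so p = 3/22 = 0.1364.

0.1364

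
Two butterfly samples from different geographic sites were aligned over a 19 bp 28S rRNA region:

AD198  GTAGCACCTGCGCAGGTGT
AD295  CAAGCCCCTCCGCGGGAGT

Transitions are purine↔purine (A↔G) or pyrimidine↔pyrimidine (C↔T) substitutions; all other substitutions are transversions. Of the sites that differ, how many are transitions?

1

Mismatches occur at site 1 (G↔C, transversion), site 2 (T↔A, transversion), site 6 (A↔C, transversion), site 10 (G↔C, transversion), site 14 (A↔G, transition), site 17 (T↔A, transversion).
Of the 6 differences, 1 transition and 5 transversions, so the answer is 1.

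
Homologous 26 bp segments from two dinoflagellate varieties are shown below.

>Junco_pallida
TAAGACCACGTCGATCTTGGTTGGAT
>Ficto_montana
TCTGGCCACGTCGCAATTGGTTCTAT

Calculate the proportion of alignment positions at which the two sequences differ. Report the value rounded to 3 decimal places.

Mismatches occur at site 2 (A→C), site 3 (A→T), site 5 (A→G), site 14 (A→C), site 15 (T→A), site 16 (C→A), site 23 (G→C), site 24 (G→T).
There are 8 differences over 26 sites, so p = 8/26 = 0.308.

0.308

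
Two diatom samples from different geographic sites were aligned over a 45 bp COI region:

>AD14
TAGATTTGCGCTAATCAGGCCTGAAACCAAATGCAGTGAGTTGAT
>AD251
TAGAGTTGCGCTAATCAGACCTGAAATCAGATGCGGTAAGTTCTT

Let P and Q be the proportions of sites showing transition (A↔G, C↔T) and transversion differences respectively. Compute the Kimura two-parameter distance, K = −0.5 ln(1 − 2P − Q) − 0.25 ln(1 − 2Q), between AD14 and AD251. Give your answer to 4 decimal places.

Mismatches occur at site 5 (T/G, transversion), site 19 (G/A, transition), site 27 (C/T, transition), site 30 (A/G, transition), site 35 (A/G, transition), site 38 (G/A, transition), site 43 (G/C, transversion), site 44 (A/T, transversion).
Of the 8 differences, 5 transitions and 3 transversions over 45 sites: P = 5/45 = 0.111111, Q = 3/45 = 0.066667.
d = −0.5·ln(0.711111) − 0.25·ln(0.866666) = −0.5·(-0.340927) − 0.25·(-0.143102) = 0.2062.

0.2062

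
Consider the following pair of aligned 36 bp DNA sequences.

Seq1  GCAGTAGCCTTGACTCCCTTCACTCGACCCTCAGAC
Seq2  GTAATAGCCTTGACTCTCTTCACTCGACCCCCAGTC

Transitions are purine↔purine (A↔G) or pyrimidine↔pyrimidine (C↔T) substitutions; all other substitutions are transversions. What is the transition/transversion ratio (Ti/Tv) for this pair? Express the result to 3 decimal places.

The sequences differ at positions 2 (C/T, transition), 4 (G/A, transition), 17 (C/T, transition), 31 (T/C, transition), 35 (A/T, transversion).
Of the 5 differences, 4 transitions and 1 transversion, so Ti/Tv = 4/1 = 4.000.

4.000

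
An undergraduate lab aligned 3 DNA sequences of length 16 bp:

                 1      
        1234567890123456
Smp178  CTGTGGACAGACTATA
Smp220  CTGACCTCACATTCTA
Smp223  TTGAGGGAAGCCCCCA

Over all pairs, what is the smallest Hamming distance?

Pairwise Hamming distances:
  Smp178 vs Smp220: 7
  Smp178 vs Smp223: 8
  Smp220 vs Smp223: 10
The smallest is 7, between Smp178 and Smp220.

7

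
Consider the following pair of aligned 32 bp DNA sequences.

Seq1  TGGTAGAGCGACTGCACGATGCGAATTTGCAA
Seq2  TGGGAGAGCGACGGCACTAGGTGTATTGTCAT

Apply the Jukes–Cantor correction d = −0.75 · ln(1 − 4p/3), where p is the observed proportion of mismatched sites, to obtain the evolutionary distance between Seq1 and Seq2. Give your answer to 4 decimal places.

Mismatches occur at site 4 (T/G), site 13 (T/G), site 18 (G/T), site 20 (T/G), site 22 (C/T), site 24 (A/T), site 28 (T/G), site 29 (G/T), site 32 (A/T).
p = 9/32 = 0.281250.
d = −0.75 · ln(1 − (4/3)·0.281250) = −0.75 · ln(0.625000) = −0.75 · (-0.470004) = 0.3525.

0.3525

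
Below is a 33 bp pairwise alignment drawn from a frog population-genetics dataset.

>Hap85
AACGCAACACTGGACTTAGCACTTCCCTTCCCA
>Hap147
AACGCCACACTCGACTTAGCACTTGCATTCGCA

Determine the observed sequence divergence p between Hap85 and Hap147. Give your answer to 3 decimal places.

Differing sites — 6:A/C; 12:G/C; 25:C/G; 27:C/A; 31:C/G.
There are 5 differences over 33 sites, so p = 5/33 = 0.152.

0.152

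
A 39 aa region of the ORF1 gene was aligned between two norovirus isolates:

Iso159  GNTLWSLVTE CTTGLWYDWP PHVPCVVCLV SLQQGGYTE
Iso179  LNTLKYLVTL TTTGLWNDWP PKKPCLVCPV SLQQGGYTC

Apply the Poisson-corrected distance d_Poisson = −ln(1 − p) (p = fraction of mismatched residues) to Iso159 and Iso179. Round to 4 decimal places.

Differing sites — 1:G/L; 5:W/K; 6:S/Y; 10:E/L; 11:C/T; 17:Y/N; 22:H/K; 23:V/K; 26:V/L; 29:L/P; 39:E/C.
p = 11/39 = 0.282051.
d = −ln(1 − 0.282051) = −ln(0.717949) = 0.3314.

0.3314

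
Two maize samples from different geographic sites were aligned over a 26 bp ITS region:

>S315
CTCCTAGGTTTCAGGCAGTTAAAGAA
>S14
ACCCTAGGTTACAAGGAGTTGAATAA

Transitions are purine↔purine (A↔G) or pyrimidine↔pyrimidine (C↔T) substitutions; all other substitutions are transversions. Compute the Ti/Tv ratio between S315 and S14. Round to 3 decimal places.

The sequences differ at positions 1 (C/A, transversion), 2 (T/C, transition), 11 (T/A, transversion), 14 (G/A, transition), 16 (C/G, transversion), 21 (A/G, transition), 24 (G/T, transversion).
Of the 7 differences, 3 transitions and 4 transversions, so Ti/Tv = 3/4 = 0.750.

0.750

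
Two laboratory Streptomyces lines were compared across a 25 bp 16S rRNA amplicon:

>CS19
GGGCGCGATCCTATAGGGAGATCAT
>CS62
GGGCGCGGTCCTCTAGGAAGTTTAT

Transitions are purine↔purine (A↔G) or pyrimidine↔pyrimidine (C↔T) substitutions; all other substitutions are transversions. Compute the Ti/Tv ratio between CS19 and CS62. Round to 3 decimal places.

1.500

Differing sites — 8:A/G (Ti); 13:A/C (Tv); 18:G/A (Ti); 21:A/T (Tv); 23:C/T (Ti).
Of the 5 differences, 3 transitions and 2 transversions, so Ti/Tv = 3/2 = 1.500.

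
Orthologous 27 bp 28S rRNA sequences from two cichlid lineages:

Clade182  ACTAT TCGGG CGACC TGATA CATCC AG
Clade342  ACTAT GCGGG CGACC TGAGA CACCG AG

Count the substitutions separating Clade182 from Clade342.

Mismatches occur at site 6 (T↔G), site 19 (T↔G), site 23 (T↔C), site 25 (C↔G).
That gives 4 mismatches out of 27 aligned sites, so the Hamming distance is 4.

4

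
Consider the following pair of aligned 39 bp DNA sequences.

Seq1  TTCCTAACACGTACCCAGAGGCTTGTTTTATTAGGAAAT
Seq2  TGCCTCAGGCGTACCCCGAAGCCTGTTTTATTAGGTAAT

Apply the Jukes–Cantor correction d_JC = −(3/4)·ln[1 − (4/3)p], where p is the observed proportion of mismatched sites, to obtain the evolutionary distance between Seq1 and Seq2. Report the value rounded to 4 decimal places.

Differing sites — 2:T/G; 6:A/C; 8:C/G; 9:A/G; 17:A/C; 20:G/A; 23:T/C; 36:A/T.
p = 8/39 = 0.205128.
d = −0.75 · ln(1 − (4/3)·0.205128) = −0.75 · ln(0.726496) = −0.75 · (-0.319522) = 0.2396.

0.2396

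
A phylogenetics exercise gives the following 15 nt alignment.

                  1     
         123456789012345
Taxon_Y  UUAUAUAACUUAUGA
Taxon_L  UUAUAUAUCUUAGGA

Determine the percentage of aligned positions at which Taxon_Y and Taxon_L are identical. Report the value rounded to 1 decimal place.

The sequences differ at positions 8 (A/U), 13 (U/G).
13 of the 15 sites match, so the percent identity is 13/15 × 100 = 86.7%.

86.7%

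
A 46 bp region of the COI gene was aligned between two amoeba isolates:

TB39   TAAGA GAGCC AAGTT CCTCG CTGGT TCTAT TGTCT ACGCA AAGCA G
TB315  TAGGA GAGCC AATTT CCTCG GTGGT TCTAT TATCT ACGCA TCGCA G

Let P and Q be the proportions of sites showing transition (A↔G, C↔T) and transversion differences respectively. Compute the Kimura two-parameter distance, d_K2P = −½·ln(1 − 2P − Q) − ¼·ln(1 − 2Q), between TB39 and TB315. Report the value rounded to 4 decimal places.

0.1433

The sequences differ at positions 3 (A/G, transition), 13 (G/T, transversion), 21 (C/G, transversion), 32 (G/A, transition), 41 (A/T, transversion), 42 (A/C, transversion).
Of the 6 differences, 2 transitions and 4 transversions over 46 sites: P = 2/46 = 0.043478, Q = 4/46 = 0.086957.
d = −0.5·ln(0.826087) − 0.25·ln(0.826086) = −0.5·(-0.191055) − 0.25·(-0.191056) = 0.1433.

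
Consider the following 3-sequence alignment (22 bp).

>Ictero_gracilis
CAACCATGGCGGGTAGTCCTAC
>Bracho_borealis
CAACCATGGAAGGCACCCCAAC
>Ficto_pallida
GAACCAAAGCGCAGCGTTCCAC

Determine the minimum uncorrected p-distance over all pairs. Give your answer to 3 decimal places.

Pairwise Hamming distances:
  Ictero_gracilis vs Bracho_borealis: 6
  Ictero_gracilis vs Ficto_pallida: 9
  Bracho_borealis vs Ficto_pallida: 13
The smallest is 6 mismatches, between Ictero_gracilis and Bracho_borealis; p = 6/22 = 0.273.

0.273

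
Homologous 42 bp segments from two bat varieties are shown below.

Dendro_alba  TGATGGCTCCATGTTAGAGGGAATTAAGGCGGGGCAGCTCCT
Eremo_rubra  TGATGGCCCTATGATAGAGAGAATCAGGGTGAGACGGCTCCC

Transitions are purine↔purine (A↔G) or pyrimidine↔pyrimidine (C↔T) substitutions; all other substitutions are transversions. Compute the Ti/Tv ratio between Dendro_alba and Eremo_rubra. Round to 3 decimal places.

10.000

Mismatches occur at site 8 (T→C, transition), site 10 (C→T, transition), site 14 (T→A, transversion), site 20 (G→A, transition), site 25 (T→C, transition), site 27 (A→G, transition), site 30 (C→T, transition), site 32 (G→A, transition), site 34 (G→A, transition), site 36 (A→G, transition), site 42 (T→C, transition).
Of the 11 differences, 10 transitions and 1 transversion, so Ti/Tv = 10/1 = 10.000.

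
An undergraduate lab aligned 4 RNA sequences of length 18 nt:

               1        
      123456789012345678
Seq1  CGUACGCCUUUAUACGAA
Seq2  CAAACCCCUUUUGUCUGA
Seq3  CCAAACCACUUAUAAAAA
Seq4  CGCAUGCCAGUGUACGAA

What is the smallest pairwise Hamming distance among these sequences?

Pairwise Hamming distances:
  Seq1 vs Seq2: 8
  Seq1 vs Seq3: 8
  Seq1 vs Seq4: 5
  Seq2 vs Seq3: 10
  Seq2 vs Seq4: 11
  Seq3 vs Seq4: 10
The smallest is 5, between Seq1 and Seq4.

5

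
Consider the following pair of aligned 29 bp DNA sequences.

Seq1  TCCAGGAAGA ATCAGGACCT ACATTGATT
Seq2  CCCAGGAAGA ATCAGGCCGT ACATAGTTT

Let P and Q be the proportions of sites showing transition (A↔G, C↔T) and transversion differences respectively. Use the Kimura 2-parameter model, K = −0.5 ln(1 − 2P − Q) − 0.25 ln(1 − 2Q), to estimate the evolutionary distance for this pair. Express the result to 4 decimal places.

0.1966

The sequences differ at positions 1 (T/C, transition), 17 (A/C, transversion), 19 (C/G, transversion), 25 (T/A, transversion), 27 (A/T, transversion).
Of the 5 differences, 1 transition and 4 transversions over 29 sites: P = 1/29 = 0.034483, Q = 4/29 = 0.137931.
d = −0.5·ln(0.793103) − 0.25·ln(0.724138) = −0.5·(-0.231802) − 0.25·(-0.322773) = 0.1966.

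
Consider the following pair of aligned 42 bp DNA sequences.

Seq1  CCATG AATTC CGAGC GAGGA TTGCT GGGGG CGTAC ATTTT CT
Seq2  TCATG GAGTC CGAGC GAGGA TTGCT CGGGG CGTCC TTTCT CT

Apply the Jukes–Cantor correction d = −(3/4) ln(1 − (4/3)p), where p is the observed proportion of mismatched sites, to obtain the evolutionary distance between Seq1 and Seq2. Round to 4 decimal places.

Mismatches occur at site 1 (C→T), site 6 (A→G), site 8 (T→G), site 26 (G→C), site 34 (A→C), site 36 (A→T), site 39 (T→C).
p = 7/42 = 0.166667.
d = −0.75 · ln(1 − (4/3)·0.166667) = −0.75 · ln(0.777777) = −0.75 · (-0.251315) = 0.1885.

0.1885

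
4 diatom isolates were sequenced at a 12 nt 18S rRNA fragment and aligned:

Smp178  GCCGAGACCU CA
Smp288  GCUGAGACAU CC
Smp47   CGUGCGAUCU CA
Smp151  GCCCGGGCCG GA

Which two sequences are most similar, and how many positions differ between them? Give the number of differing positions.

Pairwise Hamming distances:
  Smp178 vs Smp288: 3
  Smp178 vs Smp47: 5
  Smp178 vs Smp151: 5
  Smp288 vs Smp47: 6
  Smp288 vs Smp151: 8
  Smp47 vs Smp151: 9
The smallest is 3, between Smp178 and Smp288.

3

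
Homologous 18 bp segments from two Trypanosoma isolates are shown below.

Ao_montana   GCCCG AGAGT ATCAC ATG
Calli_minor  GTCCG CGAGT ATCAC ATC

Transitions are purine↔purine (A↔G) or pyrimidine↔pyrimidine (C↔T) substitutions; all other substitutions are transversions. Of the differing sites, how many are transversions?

2

Differing sites — 2:C/T (Ti); 6:A/C (Tv); 18:G/C (Tv).
Of the 3 differences, 1 transition and 2 transversions, so the answer is 2.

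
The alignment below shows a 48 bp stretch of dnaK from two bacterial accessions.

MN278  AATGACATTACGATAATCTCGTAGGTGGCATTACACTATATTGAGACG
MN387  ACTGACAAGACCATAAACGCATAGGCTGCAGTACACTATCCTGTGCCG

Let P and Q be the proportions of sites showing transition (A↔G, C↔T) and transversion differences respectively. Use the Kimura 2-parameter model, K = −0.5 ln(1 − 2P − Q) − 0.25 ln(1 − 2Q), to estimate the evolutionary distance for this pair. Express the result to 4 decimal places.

0.3719

The sequences differ at positions 2 (A/C, transversion), 8 (T/A, transversion), 9 (T/G, transversion), 12 (G/C, transversion), 17 (T/A, transversion), 19 (T/G, transversion), 21 (G/A, transition), 26 (T/C, transition), 27 (G/T, transversion), 31 (T/G, transversion), 40 (A/C, transversion), 41 (T/C, transition), 44 (A/T, transversion), 46 (A/C, transversion).
Of the 14 differences, 3 transitions and 11 transversions over 48 sites: P = 3/48 = 0.062500, Q = 11/48 = 0.229167.
d = −0.5·ln(0.645833) − 0.25·ln(0.541666) = −0.5·(-0.437214) − 0.25·(-0.613106) = 0.3719.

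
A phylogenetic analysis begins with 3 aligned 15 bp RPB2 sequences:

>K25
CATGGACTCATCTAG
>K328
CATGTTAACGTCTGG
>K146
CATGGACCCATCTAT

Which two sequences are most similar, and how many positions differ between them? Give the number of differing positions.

2

Pairwise Hamming distances:
  K25 vs K328: 6
  K25 vs K146: 2
  K328 vs K146: 7
The smallest is 2, between K25 and K146.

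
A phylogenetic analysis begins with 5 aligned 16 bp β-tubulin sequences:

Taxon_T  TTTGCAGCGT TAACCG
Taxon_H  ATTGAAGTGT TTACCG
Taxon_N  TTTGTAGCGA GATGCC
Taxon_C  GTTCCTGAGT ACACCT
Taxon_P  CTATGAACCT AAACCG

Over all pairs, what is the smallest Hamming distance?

4

Pairwise Hamming distances:
  Taxon_T vs Taxon_H: 4
  Taxon_T vs Taxon_N: 6
  Taxon_T vs Taxon_C: 7
  Taxon_T vs Taxon_P: 7
  Taxon_H vs Taxon_N: 9
  Taxon_H vs Taxon_C: 8
  Taxon_H vs Taxon_P: 9
  Taxon_N vs Taxon_C: 11
  Taxon_N vs Taxon_P: 11
  Taxon_C vs Taxon_P: 10
The smallest is 4, between Taxon_T and Taxon_H.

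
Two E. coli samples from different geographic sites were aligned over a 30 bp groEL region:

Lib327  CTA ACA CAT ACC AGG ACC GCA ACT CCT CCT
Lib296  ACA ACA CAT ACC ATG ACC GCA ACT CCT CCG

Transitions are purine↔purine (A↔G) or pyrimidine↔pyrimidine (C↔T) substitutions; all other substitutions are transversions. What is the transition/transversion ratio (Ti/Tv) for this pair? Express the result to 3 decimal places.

0.333

Mismatches occur at site 1 (C→A, transversion), site 2 (T→C, transition), site 14 (G→T, transversion), site 30 (T→G, transversion).
Of the 4 differences, 1 transition and 3 transversions, so Ti/Tv = 1/3 = 0.333.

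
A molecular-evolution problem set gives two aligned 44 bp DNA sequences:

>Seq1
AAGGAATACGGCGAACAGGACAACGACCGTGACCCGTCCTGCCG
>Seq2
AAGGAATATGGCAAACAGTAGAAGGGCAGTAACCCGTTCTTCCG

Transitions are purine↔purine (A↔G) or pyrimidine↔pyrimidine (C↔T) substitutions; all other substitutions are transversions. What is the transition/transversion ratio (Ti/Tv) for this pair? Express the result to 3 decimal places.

1.000

The sequences differ at positions 9 (C/T, transition), 13 (G/A, transition), 19 (G/T, transversion), 21 (C/G, transversion), 24 (C/G, transversion), 26 (A/G, transition), 28 (C/A, transversion), 31 (G/A, transition), 38 (C/T, transition), 41 (G/T, transversion).
Of the 10 differences, 5 transitions and 5 transversions, so Ti/Tv = 5/5 = 1.000.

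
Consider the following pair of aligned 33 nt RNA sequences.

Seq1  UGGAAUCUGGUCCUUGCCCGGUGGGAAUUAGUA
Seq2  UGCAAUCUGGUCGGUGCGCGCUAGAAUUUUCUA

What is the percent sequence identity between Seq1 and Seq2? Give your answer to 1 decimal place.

The sequences differ at positions 3 (G/C), 13 (C/G), 14 (U/G), 18 (C/G), 21 (G/C), 23 (G/A), 25 (G/A), 27 (A/U), 30 (A/U), 31 (G/C).
23 of the 33 sites match, so the percent identity is 23/33 × 100 = 69.7%.

69.7%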